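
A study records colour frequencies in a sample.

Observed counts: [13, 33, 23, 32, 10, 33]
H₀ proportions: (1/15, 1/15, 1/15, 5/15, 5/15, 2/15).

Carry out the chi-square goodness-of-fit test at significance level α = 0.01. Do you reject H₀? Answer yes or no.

reject H₀: yes

n = 144; E_i = n·p_i = [9.60, 9.60, 9.60, 48.00, 48.00, 19.20]
χ² = (13−9.60)²/9.60 + (33−9.60)²/9.60 + (23−9.60)²/9.60 + (32−48.00)²/48.00 + (10−48.00)²/48.00 + (33−19.20)²/19.20 = 122.2812
df = 5
p-value (upper-tail) = 0.00000
At α=0.01: p < α → reject H₀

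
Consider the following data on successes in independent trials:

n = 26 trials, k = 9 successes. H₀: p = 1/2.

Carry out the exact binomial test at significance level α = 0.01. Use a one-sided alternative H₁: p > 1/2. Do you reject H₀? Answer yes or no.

Exact binomial: n=26, k=9, p₀=1/2=0.5000
P(X≥9) from Σ C(n,i)·p₀^i·(1−p₀)^(n−i)
p-value (one-sided, H₁ greater) = 0.96224
At α=0.01: p ≥ α → fail to reject H₀

reject H₀: no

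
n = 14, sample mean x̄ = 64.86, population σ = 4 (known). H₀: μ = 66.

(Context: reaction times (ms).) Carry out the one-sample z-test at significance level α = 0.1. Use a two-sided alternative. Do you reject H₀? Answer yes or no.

SE = σ/√n = 4/√14 = 1.0690
z = (x̄−μ₀)/SE = (64.86−66)/1.0690 = -1.0664
p-value (two-sided) = 0.28626
At α=0.1: p ≥ α → fail to reject H₀

reject H₀: no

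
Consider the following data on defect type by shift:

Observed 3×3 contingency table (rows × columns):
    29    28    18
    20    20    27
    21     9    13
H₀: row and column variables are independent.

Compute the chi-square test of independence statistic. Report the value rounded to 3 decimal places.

Row totals [75, 67, 43], col totals [70, 57, 58], n=185
χ² = (29−28.38)²/28.38 + (28−23.11)²/23.11 + (18−23.51)²/23.51 + (20−25.35)²/25.35 + (20−20.64)²/20.64 + (27−21.01)²/21.01 + (21−16.27)²/16.27 + (9−13.25)²/13.25 + (13−13.48)²/13.48 = 7.9570
df = 4

test statistic = 7.957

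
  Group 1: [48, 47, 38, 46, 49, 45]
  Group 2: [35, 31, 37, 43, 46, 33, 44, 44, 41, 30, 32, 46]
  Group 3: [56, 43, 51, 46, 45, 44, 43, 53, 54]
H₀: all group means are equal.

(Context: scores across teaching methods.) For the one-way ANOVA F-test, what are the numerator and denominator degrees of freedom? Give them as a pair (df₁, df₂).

degrees of freedom = [2, 24]

k = 3 groups, N = 27 total
df = (k−1, N−k) = (3−1, 27−3) = (2, 24)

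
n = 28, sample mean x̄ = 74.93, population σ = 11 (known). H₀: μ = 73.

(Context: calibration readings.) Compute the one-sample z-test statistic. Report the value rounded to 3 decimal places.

test statistic = 0.928

SE = σ/√n = 11/√28 = 2.0788
z = (x̄−μ₀)/SE = (74.93−73)/2.0788 = 0.9284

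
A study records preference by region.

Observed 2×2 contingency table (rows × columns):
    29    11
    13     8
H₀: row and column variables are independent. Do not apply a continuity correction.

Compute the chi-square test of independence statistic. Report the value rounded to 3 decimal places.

Row totals [40, 21], col totals [42, 19], n=61
χ² = (29−27.54)²/27.54 + (11−12.46)²/12.46 + (13−14.46)²/14.46 + (8−6.54)²/6.54 = 0.7208
df = 1

test statistic = 0.721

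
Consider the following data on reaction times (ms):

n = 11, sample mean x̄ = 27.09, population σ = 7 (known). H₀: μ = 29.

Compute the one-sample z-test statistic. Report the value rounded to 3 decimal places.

test statistic = -0.905

SE = σ/√n = 7/√11 = 2.1106
z = (x̄−μ₀)/SE = (27.09−29)/2.1106 = -0.9050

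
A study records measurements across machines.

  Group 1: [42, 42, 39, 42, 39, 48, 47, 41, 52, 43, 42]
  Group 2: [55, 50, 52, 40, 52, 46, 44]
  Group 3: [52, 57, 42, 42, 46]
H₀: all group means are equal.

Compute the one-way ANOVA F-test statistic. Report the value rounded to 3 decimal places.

test statistic = 2.665

Group means [43.36, 48.43, 47.80], grand mean 45.870
SSB = Σnᵢ(x̄ᵢ−x̄)² = 133.549; SSW = ΣΣ(x−x̄ᵢ)² = 501.060
MSB = 133.549/2 = 66.7745; MSW = 501.060/20 = 25.0530
F = MSB/MSW = 2.6653
df = (2, 20)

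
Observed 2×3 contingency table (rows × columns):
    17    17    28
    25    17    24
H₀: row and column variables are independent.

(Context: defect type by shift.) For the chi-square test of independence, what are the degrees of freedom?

degrees of freedom = 2

df = (r−1)(c−1) = (2−1)·(3−1) = 2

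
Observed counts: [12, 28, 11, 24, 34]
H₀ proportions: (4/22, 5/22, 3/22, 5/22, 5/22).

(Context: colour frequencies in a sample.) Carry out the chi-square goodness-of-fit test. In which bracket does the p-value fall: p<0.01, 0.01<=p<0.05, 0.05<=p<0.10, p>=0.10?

p-value bracket: 0.05<=p<0.10

n = 109; E_i = n·p_i = [19.82, 24.77, 14.86, 24.77, 24.77]
χ² = (12−19.82)²/19.82 + (28−24.77)²/24.77 + (11−14.86)²/14.86 + (24−24.77)²/24.77 + (34−24.77)²/24.77 = 7.9700
df = 4
p-value (upper-tail) = 0.09268
→ bracket: 0.05<=p<0.10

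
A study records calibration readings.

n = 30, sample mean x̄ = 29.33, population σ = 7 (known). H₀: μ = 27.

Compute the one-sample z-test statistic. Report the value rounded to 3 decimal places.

SE = σ/√n = 7/√30 = 1.2780
z = (x̄−μ₀)/SE = (29.33−27)/1.2780 = 1.8231

test statistic = 1.823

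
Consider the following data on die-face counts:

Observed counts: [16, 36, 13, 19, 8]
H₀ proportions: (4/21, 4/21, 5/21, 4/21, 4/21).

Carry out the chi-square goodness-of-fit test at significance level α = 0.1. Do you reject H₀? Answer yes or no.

reject H₀: yes

n = 92; E_i = n·p_i = [17.52, 17.52, 21.90, 17.52, 17.52]
χ² = (16−17.52)²/17.52 + (36−17.52)²/17.52 + (13−21.90)²/21.90 + (19−17.52)²/17.52 + (8−17.52)²/17.52 = 28.5332
df = 4
p-value (upper-tail) = 0.00001
At α=0.1: p < α → reject H₀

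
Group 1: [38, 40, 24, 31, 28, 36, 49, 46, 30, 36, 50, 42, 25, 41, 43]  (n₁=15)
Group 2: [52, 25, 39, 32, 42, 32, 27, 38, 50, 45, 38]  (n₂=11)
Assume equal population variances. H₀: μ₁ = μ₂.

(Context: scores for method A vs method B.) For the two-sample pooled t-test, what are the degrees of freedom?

degrees of freedom = 24

df = n₁ + n₂ − 2 = 15 + 11 − 2 = 24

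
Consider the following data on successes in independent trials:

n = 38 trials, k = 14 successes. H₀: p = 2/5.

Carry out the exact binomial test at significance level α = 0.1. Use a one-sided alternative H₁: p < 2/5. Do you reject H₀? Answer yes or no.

Exact binomial: n=38, k=14, p₀=2/5=0.4000
P(X≤14) from Σ C(n,i)·p₀^i·(1−p₀)^(n−i)
p-value (one-sided, H₁ less) = 0.41267
At α=0.1: p ≥ α → fail to reject H₀

reject H₀: no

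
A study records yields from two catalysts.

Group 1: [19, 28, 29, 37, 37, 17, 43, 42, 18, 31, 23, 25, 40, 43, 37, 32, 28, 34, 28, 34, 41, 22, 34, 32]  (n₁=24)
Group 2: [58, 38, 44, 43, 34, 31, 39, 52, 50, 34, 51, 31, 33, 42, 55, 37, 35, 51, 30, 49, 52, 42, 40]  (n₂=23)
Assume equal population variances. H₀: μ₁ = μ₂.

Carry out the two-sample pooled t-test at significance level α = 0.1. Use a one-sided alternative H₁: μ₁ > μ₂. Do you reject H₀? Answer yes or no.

reject H₀: no

x̄₁=31.417, s₁=7.923, n₁=24
x̄₂=42.217, s₂=8.533, n₂=23
s_p² = [23·7.923² + 22·8.533²]/45 = 67.6833
SE = √(s_p²·(1/24+1/23)) = 2.4006
t = (31.417−42.217)/2.4006 = -4.4992
df = 45
p-value (one-sided, H₁ greater) = 0.99998
At α=0.1: p ≥ α → fail to reject H₀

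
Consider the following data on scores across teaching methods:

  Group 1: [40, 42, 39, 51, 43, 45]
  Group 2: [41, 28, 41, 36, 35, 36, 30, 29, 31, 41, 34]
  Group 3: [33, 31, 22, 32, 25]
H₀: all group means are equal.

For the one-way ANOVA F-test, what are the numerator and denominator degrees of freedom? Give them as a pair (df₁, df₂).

degrees of freedom = [2, 19]

k = 3 groups, N = 22 total
df = (k−1, N−k) = (3−1, 22−3) = (2, 19)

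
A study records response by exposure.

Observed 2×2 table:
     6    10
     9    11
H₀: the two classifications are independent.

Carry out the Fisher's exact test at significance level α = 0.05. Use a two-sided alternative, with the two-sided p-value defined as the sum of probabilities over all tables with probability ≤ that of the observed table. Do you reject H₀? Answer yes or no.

Margins: r₁=16, r₂=20, c₁=15, c₂=21, n=36
p_obs = C(16,6)·C(20,9)/C(36,15); sum pmf over tables with pmf ≤ p_obs
p-value (two-sided) = 0.74118
At α=0.05: p ≥ α → fail to reject H₀

reject H₀: no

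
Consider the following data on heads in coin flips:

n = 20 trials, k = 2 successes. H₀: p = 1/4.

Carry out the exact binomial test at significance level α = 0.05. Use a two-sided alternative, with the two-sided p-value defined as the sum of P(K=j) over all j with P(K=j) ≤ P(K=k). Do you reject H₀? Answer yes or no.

Exact binomial: n=20, k=2, p₀=1/4=0.2500
P(X=j) = C(n,j)·p₀^j·(1−p₀)^(n−j); p = Σ P(X=j) over j with P(X=j) ≤ P(X=2)
p-value (two-sided) = 0.19307
At α=0.05: p ≥ α → fail to reject H₀

reject H₀: no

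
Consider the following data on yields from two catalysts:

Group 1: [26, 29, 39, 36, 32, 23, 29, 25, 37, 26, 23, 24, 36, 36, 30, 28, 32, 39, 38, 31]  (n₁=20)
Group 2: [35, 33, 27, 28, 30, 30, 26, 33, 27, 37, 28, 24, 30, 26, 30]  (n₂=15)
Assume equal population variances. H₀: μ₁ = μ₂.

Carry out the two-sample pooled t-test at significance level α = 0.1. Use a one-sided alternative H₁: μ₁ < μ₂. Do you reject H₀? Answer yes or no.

x̄₁=30.950, s₁=5.482, n₁=20
x̄₂=29.600, s₂=3.621, n₂=15
s_p² = [19·5.482² + 14·3.621²]/33 = 22.8652
SE = √(s_p²·(1/20+1/15)) = 1.6333
t = (30.950−29.600)/1.6333 = 0.8266
df = 33
p-value (one-sided, H₁ less) = 0.79279
At α=0.1: p ≥ α → fail to reject H₀

reject H₀: no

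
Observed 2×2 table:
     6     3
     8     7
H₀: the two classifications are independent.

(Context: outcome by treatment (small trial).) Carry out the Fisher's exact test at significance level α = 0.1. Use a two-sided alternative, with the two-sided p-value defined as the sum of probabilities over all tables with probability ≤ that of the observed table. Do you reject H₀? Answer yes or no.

Margins: r₁=9, r₂=15, c₁=14, c₂=10, n=24
p_obs = C(9,6)·C(15,8)/C(24,14); sum pmf over tables with pmf ≤ p_obs
p-value (two-sided) = 0.67846
At α=0.1: p ≥ α → fail to reject H₀

reject H₀: no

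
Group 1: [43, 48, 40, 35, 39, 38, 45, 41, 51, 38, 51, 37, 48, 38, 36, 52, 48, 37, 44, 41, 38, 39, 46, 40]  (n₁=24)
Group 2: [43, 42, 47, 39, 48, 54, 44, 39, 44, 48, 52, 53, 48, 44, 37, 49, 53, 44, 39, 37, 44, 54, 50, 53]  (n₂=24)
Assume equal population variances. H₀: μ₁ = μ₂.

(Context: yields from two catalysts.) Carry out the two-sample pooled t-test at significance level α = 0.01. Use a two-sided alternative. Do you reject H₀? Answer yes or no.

x̄₁=42.208, s₁=5.217, n₁=24
x̄₂=46.042, s₂=5.528, n₂=24
s_p² = [23·5.217² + 23·5.528²]/46 = 28.8895
SE = √(s_p²·(1/24+1/24)) = 1.5516
t = (42.208−46.042)/1.5516 = -2.4706
df = 46
p-value (two-sided) = 0.01726
At α=0.01: p ≥ α → fail to reject H₀

reject H₀: no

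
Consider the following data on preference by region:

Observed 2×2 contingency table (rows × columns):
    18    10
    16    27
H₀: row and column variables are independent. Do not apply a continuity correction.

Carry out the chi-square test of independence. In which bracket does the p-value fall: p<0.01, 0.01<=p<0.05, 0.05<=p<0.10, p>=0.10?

Row totals [28, 43], col totals [34, 37], n=71
χ² = (18−13.41)²/13.41 + (10−14.59)²/14.59 + (16−20.59)²/20.59 + (27−22.41)²/22.41 = 4.9818
df = 1
p-value (upper-tail) = 0.02562
→ bracket: 0.01<=p<0.05

p-value bracket: 0.01<=p<0.05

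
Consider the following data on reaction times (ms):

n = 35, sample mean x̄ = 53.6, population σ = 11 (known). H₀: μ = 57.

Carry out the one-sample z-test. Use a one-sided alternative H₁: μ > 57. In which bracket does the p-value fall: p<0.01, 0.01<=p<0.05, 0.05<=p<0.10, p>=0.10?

SE = σ/√n = 11/√35 = 1.8593
z = (x̄−μ₀)/SE = (53.6−57)/1.8593 = -1.8286
p-value (one-sided, H₁ greater) = 0.96627
→ bracket: p>=0.10

p-value bracket: p>=0.10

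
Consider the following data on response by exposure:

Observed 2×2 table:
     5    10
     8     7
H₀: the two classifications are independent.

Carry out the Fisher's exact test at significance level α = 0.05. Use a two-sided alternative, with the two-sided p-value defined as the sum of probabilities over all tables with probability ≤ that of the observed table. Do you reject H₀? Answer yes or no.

reject H₀: no

Margins: r₁=15, r₂=15, c₁=13, c₂=17, n=30
p_obs = C(15,5)·C(15,8)/C(30,13); sum pmf over tables with pmf ≤ p_obs
p-value (two-sided) = 0.46214
At α=0.05: p ≥ α → fail to reject H₀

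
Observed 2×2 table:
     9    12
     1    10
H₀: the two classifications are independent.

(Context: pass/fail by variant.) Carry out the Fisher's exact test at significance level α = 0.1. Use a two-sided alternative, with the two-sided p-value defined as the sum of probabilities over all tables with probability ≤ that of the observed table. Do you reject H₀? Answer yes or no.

reject H₀: no

Margins: r₁=21, r₂=11, c₁=10, c₂=22, n=32
p_obs = C(21,9)·C(11,1)/C(32,10); sum pmf over tables with pmf ≤ p_obs
p-value (two-sided) = 0.10581
At α=0.1: p ≥ α → fail to reject H₀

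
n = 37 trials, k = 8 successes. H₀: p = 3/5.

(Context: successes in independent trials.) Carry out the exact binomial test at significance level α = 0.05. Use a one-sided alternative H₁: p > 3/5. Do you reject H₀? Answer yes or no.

reject H₀: no

Exact binomial: n=37, k=8, p₀=3/5=0.6000
P(X≥8) from Σ C(n,i)·p₀^i·(1−p₀)^(n−i)
p-value (one-sided, H₁ greater) = 1.00000
At α=0.05: p ≥ α → fail to reject H₀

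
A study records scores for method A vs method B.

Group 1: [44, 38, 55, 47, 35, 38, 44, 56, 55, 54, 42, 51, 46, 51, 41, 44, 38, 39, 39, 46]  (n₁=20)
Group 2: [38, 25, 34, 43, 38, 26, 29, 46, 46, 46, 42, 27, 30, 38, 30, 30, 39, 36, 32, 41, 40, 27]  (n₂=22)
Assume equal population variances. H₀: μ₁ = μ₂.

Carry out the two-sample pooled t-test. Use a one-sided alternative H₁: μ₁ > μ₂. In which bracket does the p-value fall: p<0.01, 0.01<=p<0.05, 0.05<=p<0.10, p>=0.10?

x̄₁=45.150, s₁=6.596, n₁=20
x̄₂=35.591, s₂=6.912, n₂=22
s_p² = [19·6.596² + 21·6.912²]/40 = 45.7467
SE = √(s_p²·(1/20+1/22)) = 2.0897
t = (45.150−35.591)/2.0897 = 4.5744
df = 40
p-value (one-sided, H₁ greater) = 0.00002
→ bracket: p<0.01

p-value bracket: p<0.01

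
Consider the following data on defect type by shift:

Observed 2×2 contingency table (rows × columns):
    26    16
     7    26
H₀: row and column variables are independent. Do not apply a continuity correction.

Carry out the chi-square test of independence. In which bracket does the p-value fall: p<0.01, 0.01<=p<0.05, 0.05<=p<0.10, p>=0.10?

p-value bracket: p<0.01

Row totals [42, 33], col totals [33, 42], n=75
χ² = (26−18.48)²/18.48 + (16−23.52)²/23.52 + (7−14.52)²/14.52 + (26−18.48)²/18.48 = 12.4192
df = 1
p-value (upper-tail) = 0.00042
→ bracket: p<0.01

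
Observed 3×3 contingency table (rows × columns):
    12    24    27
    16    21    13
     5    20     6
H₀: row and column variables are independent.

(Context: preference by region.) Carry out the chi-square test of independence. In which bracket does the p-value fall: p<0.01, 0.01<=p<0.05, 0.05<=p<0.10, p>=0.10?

Row totals [63, 50, 31], col totals [33, 65, 46], n=144
χ² = (12−14.44)²/14.44 + (24−28.44)²/28.44 + (27−20.12)²/20.12 + (16−11.46)²/11.46 + (21−22.57)²/22.57 + (13−15.97)²/15.97 + (5−7.10)²/7.10 + (20−13.99)²/13.99 + (6−9.90)²/9.90 = 10.6550
df = 4
p-value (upper-tail) = 0.03073
→ bracket: 0.01<=p<0.05

p-value bracket: 0.01<=p<0.05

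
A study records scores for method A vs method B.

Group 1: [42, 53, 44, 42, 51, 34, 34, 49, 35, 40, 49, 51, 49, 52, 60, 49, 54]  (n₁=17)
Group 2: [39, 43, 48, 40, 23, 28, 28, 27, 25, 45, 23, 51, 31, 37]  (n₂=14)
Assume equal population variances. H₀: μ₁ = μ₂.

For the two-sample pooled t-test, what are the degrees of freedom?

df = n₁ + n₂ − 2 = 17 + 14 − 2 = 29

degrees of freedom = 29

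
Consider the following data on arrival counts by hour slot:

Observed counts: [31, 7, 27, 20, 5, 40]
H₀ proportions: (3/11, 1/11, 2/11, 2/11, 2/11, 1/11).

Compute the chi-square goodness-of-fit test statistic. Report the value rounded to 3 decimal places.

n = 130; E_i = n·p_i = [35.45, 11.82, 23.64, 23.64, 23.64, 11.82]
χ² = (31−35.45)²/35.45 + (7−11.82)²/11.82 + (27−23.64)²/23.64 + (20−23.64)²/23.64 + (5−23.64)²/23.64 + (40−11.82)²/11.82 = 85.4590
df = 5

test statistic = 85.459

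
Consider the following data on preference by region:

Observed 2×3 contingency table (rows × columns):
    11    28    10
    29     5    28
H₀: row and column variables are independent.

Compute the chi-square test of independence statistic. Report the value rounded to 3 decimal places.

test statistic = 31.567

Row totals [49, 62], col totals [40, 33, 38], n=111
χ² = (11−17.66)²/17.66 + (28−14.57)²/14.57 + (10−16.77)²/16.77 + (29−22.34)²/22.34 + (5−18.43)²/18.43 + (28−21.23)²/21.23 = 31.5671
df = 2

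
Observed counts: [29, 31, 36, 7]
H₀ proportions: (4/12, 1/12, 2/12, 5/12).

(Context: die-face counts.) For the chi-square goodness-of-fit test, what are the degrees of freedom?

df = k − 1 = 4 − 1 = 3

degrees of freedom = 3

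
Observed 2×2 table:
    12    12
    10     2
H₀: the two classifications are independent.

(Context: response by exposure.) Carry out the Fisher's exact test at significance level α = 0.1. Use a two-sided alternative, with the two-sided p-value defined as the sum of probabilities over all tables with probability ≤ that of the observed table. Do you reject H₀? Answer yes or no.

Margins: r₁=24, r₂=12, c₁=22, c₂=14, n=36
p_obs = C(24,12)·C(12,10)/C(36,22); sum pmf over tables with pmf ≤ p_obs
p-value (two-sided) = 0.07562
At α=0.1: p < α → reject H₀

reject H₀: yes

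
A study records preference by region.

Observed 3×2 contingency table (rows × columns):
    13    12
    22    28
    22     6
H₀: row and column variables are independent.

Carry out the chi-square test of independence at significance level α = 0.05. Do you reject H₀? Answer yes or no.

Row totals [25, 50, 28], col totals [57, 46], n=103
χ² = (13−13.83)²/13.83 + (12−11.17)²/11.17 + (22−27.67)²/27.67 + (28−22.33)²/22.33 + (22−15.50)²/15.50 + (6−12.50)²/12.50 = 8.8288
df = 2
p-value (upper-tail) = 0.01210
At α=0.05: p < α → reject H₀

reject H₀: yes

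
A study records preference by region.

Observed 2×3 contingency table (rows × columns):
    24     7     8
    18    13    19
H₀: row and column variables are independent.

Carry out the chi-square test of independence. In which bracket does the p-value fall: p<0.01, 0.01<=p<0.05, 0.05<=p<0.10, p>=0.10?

Row totals [39, 50], col totals [42, 20, 27], n=89
χ² = (24−18.40)²/18.40 + (7−8.76)²/8.76 + (8−11.83)²/11.83 + (18−23.60)²/23.60 + (13−11.24)²/11.24 + (19−15.17)²/15.17 = 5.8687
df = 2
p-value (upper-tail) = 0.05316
→ bracket: 0.05<=p<0.10

p-value bracket: 0.05<=p<0.10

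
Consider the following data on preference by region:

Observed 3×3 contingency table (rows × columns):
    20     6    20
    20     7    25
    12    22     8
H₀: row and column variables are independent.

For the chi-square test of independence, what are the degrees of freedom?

df = (r−1)(c−1) = (3−1)·(3−1) = 4

degrees of freedom = 4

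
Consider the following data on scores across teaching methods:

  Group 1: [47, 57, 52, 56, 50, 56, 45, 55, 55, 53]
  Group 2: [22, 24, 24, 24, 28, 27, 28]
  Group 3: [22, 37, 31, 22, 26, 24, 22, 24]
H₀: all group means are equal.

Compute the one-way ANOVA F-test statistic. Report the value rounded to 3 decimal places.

Group means [52.60, 25.29, 26.00], grand mean 36.440
SSB = Σnᵢ(x̄ᵢ−x̄)² = 4354.331; SSW = ΣΣ(x−x̄ᵢ)² = 385.829
MSB = 4354.331/2 = 2177.1657; MSW = 385.829/22 = 17.5377
F = MSB/MSW = 124.1423
df = (2, 22)

test statistic = 124.142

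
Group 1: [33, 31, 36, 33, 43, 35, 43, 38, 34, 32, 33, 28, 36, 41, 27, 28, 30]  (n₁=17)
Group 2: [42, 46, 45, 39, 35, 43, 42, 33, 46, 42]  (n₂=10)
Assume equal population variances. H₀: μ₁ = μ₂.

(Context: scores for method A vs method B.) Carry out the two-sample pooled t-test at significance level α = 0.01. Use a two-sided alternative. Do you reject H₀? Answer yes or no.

reject H₀: yes

x̄₁=34.176, s₁=4.927, n₁=17
x̄₂=41.300, s₂=4.423, n₂=10
s_p² = [16·4.927² + 9·4.423²]/25 = 22.5828
SE = √(s_p²·(1/17+1/10)) = 1.8939
t = (34.176−41.300)/1.8939 = -3.7614
df = 25
p-value (two-sided) = 0.00091
At α=0.01: p < α → reject H₀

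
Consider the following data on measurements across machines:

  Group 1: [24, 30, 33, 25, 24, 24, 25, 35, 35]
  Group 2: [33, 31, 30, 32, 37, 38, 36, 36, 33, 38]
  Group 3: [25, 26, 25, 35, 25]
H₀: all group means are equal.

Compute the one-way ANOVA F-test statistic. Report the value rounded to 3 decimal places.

Group means [28.33, 34.40, 27.20], grand mean 30.625
SSB = Σnᵢ(x̄ᵢ−x̄)² = 248.425; SSW = ΣΣ(x−x̄ᵢ)² = 347.200
MSB = 248.425/2 = 124.2125; MSW = 347.200/21 = 16.5333
F = MSB/MSW = 7.5129
df = (2, 21)

test statistic = 7.513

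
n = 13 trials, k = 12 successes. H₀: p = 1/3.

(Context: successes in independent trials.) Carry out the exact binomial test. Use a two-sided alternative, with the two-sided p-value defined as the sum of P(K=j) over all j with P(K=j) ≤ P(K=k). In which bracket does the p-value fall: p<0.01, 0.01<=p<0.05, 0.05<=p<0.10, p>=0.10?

Exact binomial: n=13, k=12, p₀=1/3=0.3333
P(X=j) = C(n,j)·p₀^j·(1−p₀)^(n−j); p = Σ P(X=j) over j with P(X=j) ≤ P(X=12)
p-value (two-sided) = 0.00002
→ bracket: p<0.01

p-value bracket: p<0.01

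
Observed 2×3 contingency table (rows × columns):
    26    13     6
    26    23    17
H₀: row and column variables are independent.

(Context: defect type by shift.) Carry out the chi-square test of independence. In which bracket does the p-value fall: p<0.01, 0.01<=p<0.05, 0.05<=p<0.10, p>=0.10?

Row totals [45, 66], col totals [52, 36, 23], n=111
χ² = (26−21.08)²/21.08 + (13−14.59)²/14.59 + (6−9.32)²/9.32 + (26−30.92)²/30.92 + (23−21.41)²/21.41 + (17−13.68)²/13.68 = 4.2166
df = 2
p-value (upper-tail) = 0.12144
→ bracket: p>=0.10

p-value bracket: p>=0.10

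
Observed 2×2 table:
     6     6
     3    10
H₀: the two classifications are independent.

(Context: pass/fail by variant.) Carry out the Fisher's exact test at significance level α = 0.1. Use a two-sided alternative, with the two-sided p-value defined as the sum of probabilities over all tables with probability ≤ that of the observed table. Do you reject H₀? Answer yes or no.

reject H₀: no

Margins: r₁=12, r₂=13, c₁=9, c₂=16, n=25
p_obs = C(12,6)·C(13,3)/C(25,9); sum pmf over tables with pmf ≤ p_obs
p-value (two-sided) = 0.22619
At α=0.1: p ≥ α → fail to reject H₀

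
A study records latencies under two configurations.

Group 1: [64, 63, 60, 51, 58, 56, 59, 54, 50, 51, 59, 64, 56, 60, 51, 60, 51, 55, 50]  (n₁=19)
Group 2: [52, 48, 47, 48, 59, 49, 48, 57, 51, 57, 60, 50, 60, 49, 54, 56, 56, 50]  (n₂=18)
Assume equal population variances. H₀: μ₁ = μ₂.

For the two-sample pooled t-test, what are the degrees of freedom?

degrees of freedom = 35

df = n₁ + n₂ − 2 = 19 + 18 − 2 = 35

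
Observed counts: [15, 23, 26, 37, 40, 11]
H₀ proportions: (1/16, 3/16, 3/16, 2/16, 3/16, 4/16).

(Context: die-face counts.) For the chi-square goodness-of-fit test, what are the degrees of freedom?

degrees of freedom = 5

df = k − 1 = 6 − 1 = 5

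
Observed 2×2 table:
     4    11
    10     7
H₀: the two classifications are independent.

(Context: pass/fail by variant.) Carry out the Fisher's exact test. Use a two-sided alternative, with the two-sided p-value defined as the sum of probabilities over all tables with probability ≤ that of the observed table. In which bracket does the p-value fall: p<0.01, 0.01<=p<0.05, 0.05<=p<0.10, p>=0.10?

p-value bracket: 0.05<=p<0.10

Margins: r₁=15, r₂=17, c₁=14, c₂=18, n=32
p_obs = C(15,4)·C(17,10)/C(32,14); sum pmf over tables with pmf ≤ p_obs
p-value (two-sided) = 0.08697
→ bracket: 0.05<=p<0.10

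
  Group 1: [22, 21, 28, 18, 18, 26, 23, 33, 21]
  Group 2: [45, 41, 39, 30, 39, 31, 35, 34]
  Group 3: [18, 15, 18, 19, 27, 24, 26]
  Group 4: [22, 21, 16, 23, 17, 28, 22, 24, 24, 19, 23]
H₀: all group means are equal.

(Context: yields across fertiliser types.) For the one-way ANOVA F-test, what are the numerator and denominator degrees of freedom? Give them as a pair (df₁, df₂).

k = 4 groups, N = 35 total
df = (k−1, N−k) = (4−1, 35−4) = (3, 31)

degrees of freedom = [3, 31]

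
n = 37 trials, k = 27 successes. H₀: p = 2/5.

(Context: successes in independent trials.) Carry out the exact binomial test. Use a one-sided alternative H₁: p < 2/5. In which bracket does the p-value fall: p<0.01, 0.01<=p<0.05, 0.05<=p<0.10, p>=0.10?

Exact binomial: n=37, k=27, p₀=2/5=0.4000
P(X≤27) from Σ C(n,i)·p₀^i·(1−p₀)^(n−i)
p-value (one-sided, H₁ less) = 0.99999
→ bracket: p>=0.10

p-value bracket: p>=0.10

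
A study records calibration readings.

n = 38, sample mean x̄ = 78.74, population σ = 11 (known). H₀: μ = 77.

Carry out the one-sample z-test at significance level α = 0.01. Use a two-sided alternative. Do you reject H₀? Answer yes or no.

reject H₀: no

SE = σ/√n = 11/√38 = 1.7844
z = (x̄−μ₀)/SE = (78.74−77)/1.7844 = 0.9751
p-value (two-sided) = 0.32951
At α=0.01: p ≥ α → fail to reject H₀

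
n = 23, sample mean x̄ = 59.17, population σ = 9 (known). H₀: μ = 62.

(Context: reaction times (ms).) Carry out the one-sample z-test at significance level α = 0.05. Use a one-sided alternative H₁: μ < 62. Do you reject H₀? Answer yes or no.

SE = σ/√n = 9/√23 = 1.8766
z = (x̄−μ₀)/SE = (59.17−62)/1.8766 = -1.5080
p-value (one-sided, H₁ less) = 0.06577
At α=0.05: p ≥ α → fail to reject H₀

reject H₀: no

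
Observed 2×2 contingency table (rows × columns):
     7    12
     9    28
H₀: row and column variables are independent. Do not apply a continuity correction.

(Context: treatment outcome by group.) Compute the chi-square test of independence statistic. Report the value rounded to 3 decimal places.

Row totals [19, 37], col totals [16, 40], n=56
χ² = (7−5.43)²/5.43 + (12−13.57)²/13.57 + (9−10.57)²/10.57 + (28−26.43)²/26.43 = 0.9639
df = 1

test statistic = 0.964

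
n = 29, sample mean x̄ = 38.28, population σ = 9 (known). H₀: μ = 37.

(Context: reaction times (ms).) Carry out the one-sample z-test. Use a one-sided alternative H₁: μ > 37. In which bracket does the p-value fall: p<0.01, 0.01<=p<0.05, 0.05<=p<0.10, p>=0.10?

SE = σ/√n = 9/√29 = 1.6713
z = (x̄−μ₀)/SE = (38.28−37)/1.6713 = 0.7659
p-value (one-sided, H₁ greater) = 0.22187
→ bracket: p>=0.10

p-value bracket: p>=0.10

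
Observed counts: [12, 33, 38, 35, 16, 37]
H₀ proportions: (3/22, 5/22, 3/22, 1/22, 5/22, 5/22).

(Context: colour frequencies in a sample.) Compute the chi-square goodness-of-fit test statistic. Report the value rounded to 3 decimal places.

n = 171; E_i = n·p_i = [23.32, 38.86, 23.32, 7.77, 38.86, 38.86]
χ² = (12−23.32)²/23.32 + (33−38.86)²/38.86 + (38−23.32)²/23.32 + (35−7.77)²/7.77 + (16−38.86)²/38.86 + (37−38.86)²/38.86 = 124.5376
df = 5

test statistic = 124.538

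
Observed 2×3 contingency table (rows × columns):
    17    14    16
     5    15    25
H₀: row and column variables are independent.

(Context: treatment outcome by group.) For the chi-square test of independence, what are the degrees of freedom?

df = (r−1)(c−1) = (2−1)·(3−1) = 2

degrees of freedom = 2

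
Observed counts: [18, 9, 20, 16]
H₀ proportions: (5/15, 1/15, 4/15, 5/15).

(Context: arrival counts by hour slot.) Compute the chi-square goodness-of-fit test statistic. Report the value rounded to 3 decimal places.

test statistic = 7.714

n = 63; E_i = n·p_i = [21.00, 4.20, 16.80, 21.00]
χ² = (18−21.00)²/21.00 + (9−4.20)²/4.20 + (20−16.80)²/16.80 + (16−21.00)²/21.00 = 7.7143
df = 3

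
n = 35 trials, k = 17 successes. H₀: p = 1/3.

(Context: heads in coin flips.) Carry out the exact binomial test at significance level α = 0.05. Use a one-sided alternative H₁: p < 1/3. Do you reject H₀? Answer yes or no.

reject H₀: no

Exact binomial: n=35, k=17, p₀=1/3=0.3333
P(X≤17) from Σ C(n,i)·p₀^i·(1−p₀)^(n−i)
p-value (one-sided, H₁ less) = 0.97958
At α=0.05: p ≥ α → fail to reject H₀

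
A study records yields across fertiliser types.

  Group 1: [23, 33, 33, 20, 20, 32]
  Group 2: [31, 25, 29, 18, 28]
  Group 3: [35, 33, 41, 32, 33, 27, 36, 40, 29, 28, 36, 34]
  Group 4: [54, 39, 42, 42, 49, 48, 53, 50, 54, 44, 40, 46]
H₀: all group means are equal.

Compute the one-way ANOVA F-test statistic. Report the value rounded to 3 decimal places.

test statistic = 29.878

Group means [26.83, 26.20, 33.67, 46.75], grand mean 35.914
SSB = Σnᵢ(x̄ᵢ−x̄)² = 2436.193; SSW = ΣΣ(x−x̄ᵢ)² = 842.550
MSB = 2436.193/3 = 812.0643; MSW = 842.550/31 = 27.1790
F = MSB/MSW = 29.8783
df = (3, 31)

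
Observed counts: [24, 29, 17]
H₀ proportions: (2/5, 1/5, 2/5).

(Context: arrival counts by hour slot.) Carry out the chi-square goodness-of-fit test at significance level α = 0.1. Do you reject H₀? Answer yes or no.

n = 70; E_i = n·p_i = [28.00, 14.00, 28.00]
χ² = (24−28.00)²/28.00 + (29−14.00)²/14.00 + (17−28.00)²/28.00 = 20.9643
df = 2
p-value (upper-tail) = 0.00003
At α=0.1: p < α → reject H₀

reject H₀: yes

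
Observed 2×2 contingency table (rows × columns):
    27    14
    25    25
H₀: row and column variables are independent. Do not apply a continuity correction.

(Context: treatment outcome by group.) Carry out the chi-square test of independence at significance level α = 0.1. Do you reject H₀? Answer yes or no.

Row totals [41, 50], col totals [52, 39], n=91
χ² = (27−23.43)²/23.43 + (14−17.57)²/17.57 + (25−28.57)²/28.57 + (25−21.43)²/21.43 = 2.3120
df = 1
p-value (upper-tail) = 0.12838
At α=0.1: p ≥ α → fail to reject H₀

reject H₀: no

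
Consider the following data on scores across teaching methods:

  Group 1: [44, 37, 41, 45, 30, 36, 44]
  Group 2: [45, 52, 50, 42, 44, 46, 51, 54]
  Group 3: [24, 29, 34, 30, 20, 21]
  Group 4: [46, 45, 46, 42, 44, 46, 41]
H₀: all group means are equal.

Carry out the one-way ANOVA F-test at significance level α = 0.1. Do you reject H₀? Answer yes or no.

reject H₀: yes

Group means [39.57, 48.00, 26.33, 44.29], grand mean 40.321
SSB = Σnᵢ(x̄ᵢ−x̄)² = 1759.631; SSW = ΣΣ(x−x̄ᵢ)² = 490.476
MSB = 1759.631/3 = 586.5437; MSW = 490.476/24 = 20.4365
F = MSB/MSW = 28.7008
df = (3, 24)
p-value (upper-tail) = 0.00000
At α=0.1: p < α → reject H₀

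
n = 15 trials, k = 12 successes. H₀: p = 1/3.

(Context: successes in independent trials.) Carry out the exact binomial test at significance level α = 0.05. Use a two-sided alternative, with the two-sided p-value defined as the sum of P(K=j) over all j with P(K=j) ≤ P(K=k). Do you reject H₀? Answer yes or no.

reject H₀: yes

Exact binomial: n=15, k=12, p₀=1/3=0.3333
P(X=j) = C(n,j)·p₀^j·(1−p₀)^(n−j); p = Σ P(X=j) over j with P(X=j) ≤ P(X=12)
p-value (two-sided) = 0.00029
At α=0.05: p < α → reject H₀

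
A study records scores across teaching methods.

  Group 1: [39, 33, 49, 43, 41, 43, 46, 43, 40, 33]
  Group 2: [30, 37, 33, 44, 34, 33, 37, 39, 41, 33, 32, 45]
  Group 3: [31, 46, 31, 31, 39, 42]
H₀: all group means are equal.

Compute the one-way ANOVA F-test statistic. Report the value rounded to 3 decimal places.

test statistic = 2.230

Group means [41.00, 36.50, 36.67], grand mean 38.143
SSB = Σnᵢ(x̄ᵢ−x̄)² = 127.095; SSW = ΣΣ(x−x̄ᵢ)² = 712.333
MSB = 127.095/2 = 63.5476; MSW = 712.333/25 = 28.4933
F = MSB/MSW = 2.2303
df = (2, 25)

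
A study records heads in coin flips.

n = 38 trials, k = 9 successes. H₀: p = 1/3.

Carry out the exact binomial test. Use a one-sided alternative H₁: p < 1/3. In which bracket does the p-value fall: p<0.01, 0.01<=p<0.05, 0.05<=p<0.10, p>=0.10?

p-value bracket: p>=0.10

Exact binomial: n=38, k=9, p₀=1/3=0.3333
P(X≤9) from Σ C(n,i)·p₀^i·(1−p₀)^(n−i)
p-value (one-sided, H₁ less) = 0.13688
→ bracket: p>=0.10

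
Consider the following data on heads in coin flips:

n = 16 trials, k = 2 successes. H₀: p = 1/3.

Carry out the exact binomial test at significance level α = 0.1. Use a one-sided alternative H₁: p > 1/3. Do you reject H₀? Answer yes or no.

reject H₀: no

Exact binomial: n=16, k=2, p₀=1/3=0.3333
P(X≥2) from Σ C(n,i)·p₀^i·(1−p₀)^(n−i)
p-value (one-sided, H₁ greater) = 0.98630
At α=0.1: p ≥ α → fail to reject H₀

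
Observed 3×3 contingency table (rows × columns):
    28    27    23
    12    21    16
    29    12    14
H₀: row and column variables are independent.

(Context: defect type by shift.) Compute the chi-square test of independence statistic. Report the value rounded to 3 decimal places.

Row totals [78, 49, 55], col totals [69, 60, 53], n=182
χ² = (28−29.57)²/29.57 + (27−25.71)²/25.71 + (23−22.71)²/22.71 + (12−18.58)²/18.58 + (21−16.15)²/16.15 + (16−14.27)²/14.27 + (29−20.85)²/20.85 + (12−18.13)²/18.13 + (14−16.02)²/16.02 = 9.6554
df = 4

test statistic = 9.655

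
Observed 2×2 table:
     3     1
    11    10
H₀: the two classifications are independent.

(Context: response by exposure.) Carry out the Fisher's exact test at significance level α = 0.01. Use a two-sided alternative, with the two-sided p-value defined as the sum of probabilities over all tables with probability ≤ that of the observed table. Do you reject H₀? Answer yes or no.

reject H₀: no

Margins: r₁=4, r₂=21, c₁=14, c₂=11, n=25
p_obs = C(4,3)·C(21,11)/C(25,14); sum pmf over tables with pmf ≤ p_obs
p-value (two-sided) = 0.60435
At α=0.01: p ≥ α → fail to reject H₀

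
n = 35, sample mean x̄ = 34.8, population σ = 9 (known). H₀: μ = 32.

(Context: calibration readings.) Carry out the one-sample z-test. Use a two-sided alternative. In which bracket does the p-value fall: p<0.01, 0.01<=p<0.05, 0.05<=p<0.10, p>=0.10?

p-value bracket: 0.05<=p<0.10

SE = σ/√n = 9/√35 = 1.5213
z = (x̄−μ₀)/SE = (34.8−32)/1.5213 = 1.8406
p-value (two-sided) = 0.06569
→ bracket: 0.05<=p<0.10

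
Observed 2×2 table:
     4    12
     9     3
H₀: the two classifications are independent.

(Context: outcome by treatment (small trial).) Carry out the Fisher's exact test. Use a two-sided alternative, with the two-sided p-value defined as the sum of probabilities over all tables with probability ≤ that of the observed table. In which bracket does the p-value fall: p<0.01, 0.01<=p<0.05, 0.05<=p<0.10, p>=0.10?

Margins: r₁=16, r₂=12, c₁=13, c₂=15, n=28
p_obs = C(16,4)·C(12,9)/C(28,13); sum pmf over tables with pmf ≤ p_obs
p-value (two-sided) = 0.02002
→ bracket: 0.01<=p<0.05

p-value bracket: 0.01<=p<0.05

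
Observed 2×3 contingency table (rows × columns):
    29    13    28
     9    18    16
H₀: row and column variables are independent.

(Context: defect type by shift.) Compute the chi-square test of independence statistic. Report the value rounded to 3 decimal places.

test statistic = 8.648

Row totals [70, 43], col totals [38, 31, 44], n=113
χ² = (29−23.54)²/23.54 + (13−19.20)²/19.20 + (28−27.26)²/27.26 + (9−14.46)²/14.46 + (18−11.80)²/11.80 + (16−16.74)²/16.74 = 8.6479
df = 2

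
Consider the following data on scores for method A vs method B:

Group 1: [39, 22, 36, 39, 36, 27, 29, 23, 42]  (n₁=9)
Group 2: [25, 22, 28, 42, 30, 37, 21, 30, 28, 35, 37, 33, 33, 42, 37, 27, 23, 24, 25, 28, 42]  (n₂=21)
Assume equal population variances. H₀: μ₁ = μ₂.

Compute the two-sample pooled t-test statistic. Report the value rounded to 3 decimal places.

test statistic = 0.597

x̄₁=32.556, s₁=7.435, n₁=9
x̄₂=30.905, s₂=6.730, n₂=21
s_p² = [8·7.435² + 20·6.730²]/28 = 48.1440
SE = √(s_p²·(1/9+1/21)) = 2.7644
t = (32.556−30.905)/2.7644 = 0.5972
df = 28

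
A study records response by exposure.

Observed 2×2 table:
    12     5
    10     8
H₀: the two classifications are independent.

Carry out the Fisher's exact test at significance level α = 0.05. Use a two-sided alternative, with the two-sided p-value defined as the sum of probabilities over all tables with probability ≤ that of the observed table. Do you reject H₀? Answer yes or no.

reject H₀: no

Margins: r₁=17, r₂=18, c₁=22, c₂=13, n=35
p_obs = C(17,12)·C(18,10)/C(35,22); sum pmf over tables with pmf ≤ p_obs
p-value (two-sided) = 0.48868
At α=0.05: p ≥ α → fail to reject H₀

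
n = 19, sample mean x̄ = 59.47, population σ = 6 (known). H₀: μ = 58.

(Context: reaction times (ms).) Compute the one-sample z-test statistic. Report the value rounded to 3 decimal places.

test statistic = 1.068

SE = σ/√n = 6/√19 = 1.3765
z = (x̄−μ₀)/SE = (59.47−58)/1.3765 = 1.0679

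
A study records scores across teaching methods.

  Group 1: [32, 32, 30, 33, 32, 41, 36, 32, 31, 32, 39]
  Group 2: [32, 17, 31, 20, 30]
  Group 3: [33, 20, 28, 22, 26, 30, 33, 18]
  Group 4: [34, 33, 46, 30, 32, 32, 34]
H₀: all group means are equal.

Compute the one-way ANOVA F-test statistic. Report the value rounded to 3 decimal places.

test statistic = 5.781

Group means [33.64, 26.00, 26.25, 34.43], grand mean 30.677
SSB = Σnᵢ(x̄ᵢ−x̄)² = 461.014; SSW = ΣΣ(x−x̄ᵢ)² = 717.760
MSB = 461.014/3 = 153.6715; MSW = 717.760/27 = 26.5837
F = MSB/MSW = 5.7807
df = (3, 27)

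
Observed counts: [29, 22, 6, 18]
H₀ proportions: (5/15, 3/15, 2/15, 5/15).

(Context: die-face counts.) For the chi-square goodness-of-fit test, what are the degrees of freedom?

degrees of freedom = 3

df = k − 1 = 4 − 1 = 3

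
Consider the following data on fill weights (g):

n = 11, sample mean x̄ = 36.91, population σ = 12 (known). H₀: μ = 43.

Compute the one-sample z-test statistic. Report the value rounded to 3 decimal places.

SE = σ/√n = 12/√11 = 3.6181
z = (x̄−μ₀)/SE = (36.91−43)/3.6181 = -1.6832

test statistic = -1.683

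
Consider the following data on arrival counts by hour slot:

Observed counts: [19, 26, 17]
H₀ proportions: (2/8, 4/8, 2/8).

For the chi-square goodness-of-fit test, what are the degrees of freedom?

degrees of freedom = 2

df = k − 1 = 3 − 1 = 2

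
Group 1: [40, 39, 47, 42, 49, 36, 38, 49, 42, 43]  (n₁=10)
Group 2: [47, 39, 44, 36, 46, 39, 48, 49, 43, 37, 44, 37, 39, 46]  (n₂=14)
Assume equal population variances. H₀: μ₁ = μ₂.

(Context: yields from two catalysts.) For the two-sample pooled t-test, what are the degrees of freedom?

degrees of freedom = 22

df = n₁ + n₂ − 2 = 10 + 14 − 2 = 22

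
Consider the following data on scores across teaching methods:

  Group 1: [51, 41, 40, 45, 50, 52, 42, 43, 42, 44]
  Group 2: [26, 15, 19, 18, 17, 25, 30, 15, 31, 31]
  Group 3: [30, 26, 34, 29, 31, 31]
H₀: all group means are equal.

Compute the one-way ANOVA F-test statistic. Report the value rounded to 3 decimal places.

test statistic = 48.619

Group means [45.00, 22.70, 30.17], grand mean 33.000
SSB = Σnᵢ(x̄ᵢ−x̄)² = 2549.067; SSW = ΣΣ(x−x̄ᵢ)² = 602.933
MSB = 2549.067/2 = 1274.5333; MSW = 602.933/23 = 26.2145
F = MSB/MSW = 48.6194
df = (2, 23)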